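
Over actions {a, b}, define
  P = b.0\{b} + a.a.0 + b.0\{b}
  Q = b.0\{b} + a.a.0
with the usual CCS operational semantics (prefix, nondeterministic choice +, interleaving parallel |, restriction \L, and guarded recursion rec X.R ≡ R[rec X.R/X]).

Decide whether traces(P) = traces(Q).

LTS(P): 4 reachable states
  u0 = b.0\{b} + a.a.0 + b.0\{b} → --a--▸ u1, --b--▸ u2
  u1 = a.0 → --a--▸ u3
  u2 = 0\{b} → ∅
  u3 = 0 → ∅
LTS(Q): 4 reachable states
  v0 = b.0\{b} + a.a.0 → --a--▸ v1, --b--▸ v2
  v1 = a.0 → --a--▸ v3
  v2 = 0\{b} → ∅
  v3 = 0 → ∅
Partition-refinement fixed point:
  B0 = {u0, v0}
  B1 = {u2, u3, v2, v3}
  B2 = {u1, v1}
u0 ∈ B0, v0 ∈ B0 → same block
Bisimilar ⇒ trace-equivalent.

YES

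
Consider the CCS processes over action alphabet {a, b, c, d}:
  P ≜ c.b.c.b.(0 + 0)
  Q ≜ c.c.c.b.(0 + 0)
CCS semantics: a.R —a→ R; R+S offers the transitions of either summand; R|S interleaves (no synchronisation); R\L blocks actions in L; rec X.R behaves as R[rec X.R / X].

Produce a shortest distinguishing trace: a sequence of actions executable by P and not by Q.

P's transition system — 5 states:
  p0 = c.b.c.b.(0 + 0) :: --c--▸ p1
  p1 = b.c.b.(0 + 0) :: --b--▸ p2
  p2 = c.b.(0 + 0) :: --c--▸ p3
  p3 = b.(0 + 0) :: --b--▸ p4
  p4 = 0 + 0 :: ·
Q's transition system — 5 states:
  q0 = c.c.c.b.(0 + 0) :: --c--▸ q1
  q1 = c.c.b.(0 + 0) :: --c--▸ q2
  q2 = c.b.(0 + 0) :: --c--▸ q3
  q3 = b.(0 + 0) :: --b--▸ q4
  q4 = 0 + 0 :: ·
Executing cb from P (initial set {p0}):
  step 1 (c): {p1}
  step 2 (b): {p2}
  P completes σ.
Executing cb from Q (initial set {q0}):
  step 1 (c): {q1}
  step 2 (b): ∅ (Q stuck)

cb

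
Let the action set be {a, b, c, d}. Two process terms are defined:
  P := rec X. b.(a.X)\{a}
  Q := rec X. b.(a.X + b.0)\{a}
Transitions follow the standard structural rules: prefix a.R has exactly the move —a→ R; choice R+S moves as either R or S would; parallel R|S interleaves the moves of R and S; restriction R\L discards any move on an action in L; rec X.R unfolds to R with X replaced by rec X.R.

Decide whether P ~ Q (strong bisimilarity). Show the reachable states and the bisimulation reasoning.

Reachable graph of P (2 states):
  m0 = rec X. b.(a.X)\{a} → --b--▸ m1
  m1 = (a.(rec X. b.(a.X)\{a}))\{a} → deadlocked
Reachable graph of Q (3 states):
  n0 = rec X. b.(a.X + b.0)\{a} → --b--▸ n1
  n1 = (a.(rec X. b.(a.X + b.0)\{a}) + b.0)\{a} → --b--▸ n2
  n2 = 0\{a} → deadlocked
Partition-refinement fixed point:
  B0 = {m0, n1}
  B1 = {m1, n2}
  B2 = {n0}
m0 ∈ B0, n0 ∈ B2 → different blocks

not bisimilar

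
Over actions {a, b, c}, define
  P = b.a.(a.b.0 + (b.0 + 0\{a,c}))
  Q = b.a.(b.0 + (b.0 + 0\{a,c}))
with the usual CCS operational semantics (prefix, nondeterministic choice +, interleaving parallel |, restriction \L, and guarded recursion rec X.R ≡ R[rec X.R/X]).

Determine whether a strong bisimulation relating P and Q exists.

not bisimilar

P's transition system — 5 states:
  s0 = b.a.(a.b.0 + (b.0 + 0\{a,c})) → --b--▸ s1
  s1 = a.(a.b.0 + (b.0 + 0\{a,c})) → --a--▸ s2
  s2 = a.b.0 + (b.0 + 0\{a,c}) → --a--▸ s3, --b--▸ s4
  s3 = b.0 → --b--▸ s4
  s4 = 0 → ∅
Q's transition system — 4 states:
  t0 = b.a.(b.0 + (b.0 + 0\{a,c})) → --b--▸ t1
  t1 = a.(b.0 + (b.0 + 0\{a,c})) → --a--▸ t2
  t2 = b.0 + (b.0 + 0\{a,c}) → --b--▸ t3
  t3 = 0 → ∅
Partition-refinement fixed point:
  B0 = {s0}
  B1 = {s1}
  B2 = {s2}
  B3 = {s3, t2}
  B4 = {s4, t3}
  B5 = {t0}
  B6 = {t1}
s0 ∈ B0, t0 ∈ B5 → different blocks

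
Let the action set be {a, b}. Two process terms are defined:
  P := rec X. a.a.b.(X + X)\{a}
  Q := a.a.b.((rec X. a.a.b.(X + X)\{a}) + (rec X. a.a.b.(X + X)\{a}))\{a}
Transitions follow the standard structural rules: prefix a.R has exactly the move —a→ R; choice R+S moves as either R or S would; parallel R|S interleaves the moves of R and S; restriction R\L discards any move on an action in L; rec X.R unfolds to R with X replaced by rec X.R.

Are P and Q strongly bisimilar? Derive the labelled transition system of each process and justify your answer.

bisimilar

Reachable graph of P (4 states):
  u0 = rec X. a.a.b.(X + X)\{a} → --a--▸ u1
  u1 = a.b.((rec X. a.a.b.(X + X)\{a}) + (rec X. a.a.b.(X + X)\{a}))\{a} → --a--▸ u2
  u2 = b.((rec X. a.a.b.(X + X)\{a}) + (rec X. a.a.b.(X + X)\{a}))\{a} → --b--▸ u3
  u3 = ((rec X. a.a.b.(X + X)\{a}) + (rec X. a.a.b.(X + X)\{a}))\{a} → ∅
Reachable graph of Q (4 states):
  v0 = a.a.b.((rec X. a.a.b.(X + X)\{a}) + (rec X. a.a.b.(X + X)\{a}))\{a} → --a--▸ v1
  v1 = a.b.((rec X. a.a.b.(X + X)\{a}) + (rec X. a.a.b.(X + X)\{a}))\{a} → --a--▸ v2
  v2 = b.((rec X. a.a.b.(X + X)\{a}) + (rec X. a.a.b.(X + X)\{a}))\{a} → --b--▸ v3
  v3 = ((rec X. a.a.b.(X + X)\{a}) + (rec X. a.a.b.(X + X)\{a}))\{a} → ∅
Bisimilarity quotient blocks:
  B0 = {u0, v0}
  B1 = {u1, v1}
  B2 = {u2, v2}
  B3 = {u3, v3}
u0 ∈ B0, v0 ∈ B0 → same block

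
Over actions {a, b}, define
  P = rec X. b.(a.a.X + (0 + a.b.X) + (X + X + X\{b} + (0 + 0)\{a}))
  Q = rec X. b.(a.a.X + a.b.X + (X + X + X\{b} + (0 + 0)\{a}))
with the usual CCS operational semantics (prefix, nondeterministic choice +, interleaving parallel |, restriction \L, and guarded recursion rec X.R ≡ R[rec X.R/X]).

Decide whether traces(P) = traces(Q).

LTS(P): 4 reachable states
  p0 = rec X. b.(a.a.X + (0 + a.b.X) + (X + X + X\{b} + (0 + 0)\{a})) → —b→ p1
  p1 = a.a.(rec X. b.(a.a.X + (0 + a.b.X) + (X + X + X\{b} + (0 + 0)\{a}))) + (0 + a.b.(rec X. b.(a.a.X + (0 + a.b.X) + (X + X + X\{b} + (0 + 0)\{a})))) + ((rec X. b.(a.a.X + (0 + a.b.X) + (X + X + X\{b} + (0 + 0)\{a}))) + (rec X. b.(a.a.X + (0 + a.b.X) + (X + X + X\{b} + (0 + 0)\{a}))) + (rec X. b.(a.a.X + (0 + a.b.X) + (X + X + X\{b} + (0 + 0)\{a})))\{b} + (0 + 0)\{a}) → —a→ p2, —a→ p3, —b→ p1
  p2 = a.(rec X. b.(a.a.X + (0 + a.b.X) + (X + X + X\{b} + (0 + 0)\{a}))) → —a→ p0
  p3 = b.(rec X. b.(a.a.X + (0 + a.b.X) + (X + X + X\{b} + (0 + 0)\{a}))) → —b→ p0
LTS(Q): 4 reachable states
  q0 = rec X. b.(a.a.X + a.b.X + (X + X + X\{b} + (0 + 0)\{a})) → —b→ q1
  q1 = a.a.(rec X. b.(a.a.X + a.b.X + (X + X + X\{b} + (0 + 0)\{a}))) + a.b.(rec X. b.(a.a.X + a.b.X + (X + X + X\{b} + (0 + 0)\{a}))) + ((rec X. b.(a.a.X + a.b.X + (X + X + X\{b} + (0 + 0)\{a}))) + (rec X. b.(a.a.X + a.b.X + (X + X + X\{b} + (0 + 0)\{a}))) + (rec X. b.(a.a.X + a.b.X + (X + X + X\{b} + (0 + 0)\{a})))\{b} + (0 + 0)\{a}) → —a→ q2, —a→ q3, —b→ q1
  q2 = a.(rec X. b.(a.a.X + a.b.X + (X + X + X\{b} + (0 + 0)\{a}))) → —a→ q0
  q3 = b.(rec X. b.(a.a.X + a.b.X + (X + X + X\{b} + (0 + 0)\{a}))) → —b→ q0
Coarsest stable partition (strong bisimilarity classes):
  B0 = {p0, q0}
  B1 = {p1, q1}
  B2 = {p2, q2}
  B3 = {p3, q3}
p0 ∈ B0, q0 ∈ B0 → same block
Bisimilar ⇒ trace-equivalent.

traces(P) = traces(Q)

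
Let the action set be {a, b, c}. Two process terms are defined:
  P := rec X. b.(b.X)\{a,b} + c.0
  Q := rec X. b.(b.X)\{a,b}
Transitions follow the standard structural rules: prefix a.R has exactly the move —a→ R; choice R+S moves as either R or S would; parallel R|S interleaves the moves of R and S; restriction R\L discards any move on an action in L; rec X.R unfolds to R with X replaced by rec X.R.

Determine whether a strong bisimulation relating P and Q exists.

NO

Reachable graph of P (3 states):
  u0 = rec X. b.(b.X)\{a,b} + c.0 | ··b··> u1, ··c··> u2
  u1 = (b.(rec X. b.(b.X)\{a,b} + c.0))\{a,b} | ∅
  u2 = 0 | ∅
Reachable graph of Q (2 states):
  v0 = rec X. b.(b.X)\{a,b} | ··b··> v1
  v1 = (b.(rec X. b.(b.X)\{a,b}))\{a,b} | ∅
Coarsest stable partition (strong bisimilarity classes):
  B0 = {u0}
  B1 = {u1, u2, v1}
  B2 = {v0}
u0 ∈ B0, v0 ∈ B2 → different blocks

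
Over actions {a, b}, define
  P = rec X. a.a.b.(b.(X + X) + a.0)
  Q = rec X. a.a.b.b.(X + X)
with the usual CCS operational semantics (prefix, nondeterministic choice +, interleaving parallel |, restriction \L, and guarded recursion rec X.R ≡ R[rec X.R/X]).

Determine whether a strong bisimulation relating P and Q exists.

NO

Reachable graph of P (6 states):
  p0 = rec X. a.a.b.(b.(X + X) + a.0) has moves --a--▸ p1
  p1 = a.b.(b.((rec X. a.a.b.(b.(X + X) + a.0)) + (rec X. a.a.b.(b.(X + X) + a.0))) + a.0) has moves --a--▸ p2
  p2 = b.(b.((rec X. a.a.b.(b.(X + X) + a.0)) + (rec X. a.a.b.(b.(X + X) + a.0))) + a.0) has moves --b--▸ p3
  p3 = b.((rec X. a.a.b.(b.(X + X) + a.0)) + (rec X. a.a.b.(b.(X + X) + a.0))) + a.0 has moves --a--▸ p4, --b--▸ p5
  p4 = 0 has moves (no moves)
  p5 = (rec X. a.a.b.(b.(X + X) + a.0)) + (rec X. a.a.b.(b.(X + X) + a.0)) has moves --a--▸ p1
Reachable graph of Q (5 states):
  q0 = rec X. a.a.b.b.(X + X) has moves --a--▸ q1
  q1 = a.b.b.((rec X. a.a.b.b.(X + X)) + (rec X. a.a.b.b.(X + X))) has moves --a--▸ q2
  q2 = b.b.((rec X. a.a.b.b.(X + X)) + (rec X. a.a.b.b.(X + X))) has moves --b--▸ q3
  q3 = b.((rec X. a.a.b.b.(X + X)) + (rec X. a.a.b.b.(X + X))) has moves --b--▸ q4
  q4 = (rec X. a.a.b.b.(X + X)) + (rec X. a.a.b.b.(X + X)) has moves --a--▸ q1
Partition-refinement fixed point:
  B0 = {p0, p5}
  B1 = {p1}
  B2 = {p2}
  B3 = {p3}
  B4 = {p4}
  B5 = {q0, q4}
  B6 = {q1}
  B7 = {q2}
  B8 = {q3}
p0 ∈ B0, q0 ∈ B5 → different blocks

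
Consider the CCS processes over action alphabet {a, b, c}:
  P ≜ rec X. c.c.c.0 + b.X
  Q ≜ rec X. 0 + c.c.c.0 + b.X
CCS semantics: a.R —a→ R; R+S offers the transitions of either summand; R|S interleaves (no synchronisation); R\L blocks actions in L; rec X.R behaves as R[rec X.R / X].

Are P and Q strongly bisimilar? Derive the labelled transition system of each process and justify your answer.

bisimilar

Reachable graph of P (4 states):
  p0 = rec X. c.c.c.0 + b.X | -b-> p0, -c-> p1
  p1 = c.c.0 | -c-> p2
  p2 = c.0 | -c-> p3
  p3 = 0 | ·
Reachable graph of Q (4 states):
  q0 = rec X. 0 + c.c.c.0 + b.X | -b-> q0, -c-> q1
  q1 = c.c.0 | -c-> q2
  q2 = c.0 | -c-> q3
  q3 = 0 | ·
Bisimilarity quotient blocks:
  B0 = {p0, q0}
  B1 = {p1, q1}
  B2 = {p2, q2}
  B3 = {p3, q3}
p0 ∈ B0, q0 ∈ B0 → same block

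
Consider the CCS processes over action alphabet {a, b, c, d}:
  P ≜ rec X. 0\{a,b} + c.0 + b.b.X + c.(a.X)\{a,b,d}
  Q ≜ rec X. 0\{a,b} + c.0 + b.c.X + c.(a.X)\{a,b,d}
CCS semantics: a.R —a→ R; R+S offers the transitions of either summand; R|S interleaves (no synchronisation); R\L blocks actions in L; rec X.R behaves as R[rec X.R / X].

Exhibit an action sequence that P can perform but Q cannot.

bb

P's transition system — 4 states:
  u0 = rec X. 0\{a,b} + c.0 + b.b.X + c.(a.X)\{a,b,d} has moves -b-> u1, -c-> u2, -c-> u3
  u1 = b.(rec X. 0\{a,b} + c.0 + b.b.X + c.(a.X)\{a,b,d}) has moves -b-> u0
  u2 = (a.(rec X. 0\{a,b} + c.0 + b.b.X + c.(a.X)\{a,b,d}))\{a,b,d} has moves ∅
  u3 = 0 has moves ∅
Q's transition system — 4 states:
  v0 = rec X. 0\{a,b} + c.0 + b.c.X + c.(a.X)\{a,b,d} has moves -b-> v1, -c-> v2, -c-> v3
  v1 = c.(rec X. 0\{a,b} + c.0 + b.c.X + c.(a.X)\{a,b,d}) has moves -c-> v0
  v2 = (a.(rec X. 0\{a,b} + c.0 + b.c.X + c.(a.X)\{a,b,d}))\{a,b,d} has moves ∅
  v3 = 0 has moves ∅
Run σ = ⟨bb⟩ on P: start {u0}
  step 1 (b): {u1}
  step 2 (b): {u0}
  P completes σ.
Run σ = ⟨bb⟩ on Q: start {v0}
  step 1 (b): {v1}
  step 2 (b): ∅ (Q stuck)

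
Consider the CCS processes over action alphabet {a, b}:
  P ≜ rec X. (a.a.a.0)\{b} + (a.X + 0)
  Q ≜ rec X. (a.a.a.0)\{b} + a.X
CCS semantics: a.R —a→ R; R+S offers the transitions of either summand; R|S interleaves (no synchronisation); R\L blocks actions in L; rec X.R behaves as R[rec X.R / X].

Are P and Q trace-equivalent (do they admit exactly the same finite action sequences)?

traces(P) = traces(Q)

P's transition system — 4 states:
  s0 = rec X. (a.a.a.0)\{b} + (a.X + 0) ⊢ =a=> s0, =a=> s1
  s1 = (a.a.0)\{b} ⊢ =a=> s2
  s2 = (a.0)\{b} ⊢ =a=> s3
  s3 = 0\{b} ⊢ (no moves)
Q's transition system — 4 states:
  t0 = rec X. (a.a.a.0)\{b} + a.X ⊢ =a=> t0, =a=> t1
  t1 = (a.a.0)\{b} ⊢ =a=> t2
  t2 = (a.0)\{b} ⊢ =a=> t3
  t3 = 0\{b} ⊢ (no moves)
Bisimilarity quotient blocks:
  B0 = {s0, t0}
  B1 = {s1, t1}
  B2 = {s2, t2}
  B3 = {s3, t3}
s0 ∈ B0, t0 ∈ B0 → same block
Bisimilar ⇒ trace-equivalent.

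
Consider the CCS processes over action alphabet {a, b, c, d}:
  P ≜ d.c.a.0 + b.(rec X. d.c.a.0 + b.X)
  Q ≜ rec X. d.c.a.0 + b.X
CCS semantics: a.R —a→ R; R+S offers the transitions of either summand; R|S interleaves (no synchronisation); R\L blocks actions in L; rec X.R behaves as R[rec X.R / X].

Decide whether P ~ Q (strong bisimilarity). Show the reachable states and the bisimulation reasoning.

YES

LTS(P): 5 reachable states
  p0 = d.c.a.0 + b.(rec X. d.c.a.0 + b.X) | ··b··> p1, ··d··> p2
  p1 = rec X. d.c.a.0 + b.X | ··b··> p1, ··d··> p2
  p2 = c.a.0 | ··c··> p3
  p3 = a.0 | ··a··> p4
  p4 = 0 | stopped
LTS(Q): 4 reachable states
  q0 = rec X. d.c.a.0 + b.X | ··b··> q0, ··d··> q1
  q1 = c.a.0 | ··c··> q2
  q2 = a.0 | ··a··> q3
  q3 = 0 | stopped
Coarsest stable partition (strong bisimilarity classes):
  B0 = {p0, p1, q0}
  B1 = {p2, q1}
  B2 = {p3, q2}
  B3 = {p4, q3}
p0 ∈ B0, q0 ∈ B0 → same block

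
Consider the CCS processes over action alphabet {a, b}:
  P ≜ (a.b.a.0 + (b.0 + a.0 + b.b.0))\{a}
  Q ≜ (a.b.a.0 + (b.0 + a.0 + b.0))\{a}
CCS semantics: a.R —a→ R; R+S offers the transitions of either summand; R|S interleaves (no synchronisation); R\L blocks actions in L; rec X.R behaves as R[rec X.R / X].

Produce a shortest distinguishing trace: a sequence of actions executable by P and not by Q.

bb

Reachable graph of P (3 states):
  m0 = (a.b.a.0 + (b.0 + a.0 + b.b.0))\{a} ⊢ —b→ m1, —b→ m2
  m1 = (b.0)\{a} ⊢ —b→ m2
  m2 = 0\{a} ⊢ (no moves)
Reachable graph of Q (2 states):
  n0 = (a.b.a.0 + (b.0 + a.0 + b.0))\{a} ⊢ —b→ n1
  n1 = 0\{a} ⊢ (no moves)
Executing bb from P (initial set {m0}):
  [1] b ⇒ {m1, m2}
  [2] b ⇒ {m2}
  ✓ P
Executing bb from Q (initial set {n0}):
  [1] b ⇒ {n1}
  [2] b ⇒ no successor for Q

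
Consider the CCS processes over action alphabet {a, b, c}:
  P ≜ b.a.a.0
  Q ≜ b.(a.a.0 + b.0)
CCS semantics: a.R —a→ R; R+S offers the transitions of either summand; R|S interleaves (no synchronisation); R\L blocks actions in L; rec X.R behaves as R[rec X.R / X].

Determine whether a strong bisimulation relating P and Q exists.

Reachable graph of P (4 states):
  s0 = b.a.a.0 ⊢ —b→ s1
  s1 = a.a.0 ⊢ —a→ s2
  s2 = a.0 ⊢ —a→ s3
  s3 = 0 ⊢ deadlocked
Reachable graph of Q (4 states):
  t0 = b.(a.a.0 + b.0) ⊢ —b→ t1
  t1 = a.a.0 + b.0 ⊢ —a→ t2, —b→ t3
  t2 = a.0 ⊢ —a→ t3
  t3 = 0 ⊢ deadlocked
Partition-refinement fixed point:
  B0 = {s0}
  B1 = {s1}
  B2 = {s2, t2}
  B3 = {s3, t3}
  B4 = {t0}
  B5 = {t1}
s0 ∈ B0, t0 ∈ B4 → different blocks

P ≁ Q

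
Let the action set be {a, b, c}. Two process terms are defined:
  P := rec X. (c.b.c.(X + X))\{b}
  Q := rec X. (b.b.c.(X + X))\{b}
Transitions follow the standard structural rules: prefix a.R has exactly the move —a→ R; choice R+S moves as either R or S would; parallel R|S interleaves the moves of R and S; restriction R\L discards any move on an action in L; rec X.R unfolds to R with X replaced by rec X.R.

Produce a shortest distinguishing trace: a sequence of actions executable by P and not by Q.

P's transition system — 2 states:
  s0 = rec X. (c.b.c.(X + X))\{b} :: -c-> s1
  s1 = (b.c.((rec X. (c.b.c.(X + X))\{b}) + (rec X. (c.b.c.(X + X))\{b})))\{b} :: ∅
Q's transition system — 1 states:
  t0 = rec X. (b.b.c.(X + X))\{b} :: ∅
Executing c from P (initial set {s0}):
  step 1 (c): {s1}
  — P admits the full trace.
Executing c from Q (initial set {t0}):
  step 1 (c): ∅ (Q stuck)

c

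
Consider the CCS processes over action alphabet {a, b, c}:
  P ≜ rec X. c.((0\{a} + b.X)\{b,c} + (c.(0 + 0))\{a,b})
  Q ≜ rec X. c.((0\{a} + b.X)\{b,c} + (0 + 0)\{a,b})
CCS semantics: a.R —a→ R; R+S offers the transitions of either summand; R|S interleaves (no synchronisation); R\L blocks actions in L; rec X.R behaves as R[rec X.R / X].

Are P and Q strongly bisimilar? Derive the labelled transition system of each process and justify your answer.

NO

Reachable graph of P (3 states):
  u0 = rec X. c.((0\{a} + b.X)\{b,c} + (c.(0 + 0))\{a,b}) :: -c-> u1
  u1 = (0\{a} + b.(rec X. c.((0\{a} + b.X)\{b,c} + (c.(0 + 0))\{a,b})))\{b,c} + (c.(0 + 0))\{a,b} :: -c-> u2
  u2 = (0 + 0)\{a,b} :: ·
Reachable graph of Q (2 states):
  v0 = rec X. c.((0\{a} + b.X)\{b,c} + (0 + 0)\{a,b}) :: -c-> v1
  v1 = (0\{a} + b.(rec X. c.((0\{a} + b.X)\{b,c} + (0 + 0)\{a,b})))\{b,c} + (0 + 0)\{a,b} :: ·
Bisimilarity quotient blocks:
  B0 = {u0}
  B1 = {u1, v0}
  B2 = {u2, v1}
u0 ∈ B0, v0 ∈ B1 → different blocks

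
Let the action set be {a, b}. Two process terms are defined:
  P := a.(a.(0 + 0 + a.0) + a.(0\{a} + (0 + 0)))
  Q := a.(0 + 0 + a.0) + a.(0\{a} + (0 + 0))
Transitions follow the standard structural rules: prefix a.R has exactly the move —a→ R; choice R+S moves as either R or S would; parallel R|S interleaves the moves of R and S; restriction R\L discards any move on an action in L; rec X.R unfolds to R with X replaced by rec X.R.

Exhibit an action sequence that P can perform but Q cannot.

P's transition system — 5 states:
  p0 = a.(a.(0 + 0 + a.0) + a.(0\{a} + (0 + 0))) has moves -a-> p1
  p1 = a.(0 + 0 + a.0) + a.(0\{a} + (0 + 0)) has moves -a-> p2, -a-> p3
  p2 = 0 + 0 + a.0 has moves -a-> p4
  p3 = 0\{a} + (0 + 0) has moves ∅
  p4 = 0 has moves ∅
Q's transition system — 4 states:
  q0 = a.(0 + 0 + a.0) + a.(0\{a} + (0 + 0)) has moves -a-> q1, -a-> q2
  q1 = 0 + 0 + a.0 has moves -a-> q3
  q2 = 0\{a} + (0 + 0) has moves ∅
  q3 = 0 has moves ∅
Run σ = ⟨aaa⟩ on P: start {p0}
  after a @ step 1: {p1}
  after a @ step 2: {p2, p3}
  after a @ step 3: {p4}
  P completes σ.
Run σ = ⟨aaa⟩ on Q: start {q0}
  after a @ step 1: {q1, q2}
  after a @ step 2: {q3}
  after a @ step 3: no successor for Q

aaa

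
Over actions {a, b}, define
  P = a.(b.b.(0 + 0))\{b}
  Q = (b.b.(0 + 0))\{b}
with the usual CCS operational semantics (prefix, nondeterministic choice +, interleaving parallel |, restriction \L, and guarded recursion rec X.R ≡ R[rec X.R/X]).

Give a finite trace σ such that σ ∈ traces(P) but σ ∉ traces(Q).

a

P's transition system — 2 states:
  p0 = a.(b.b.(0 + 0))\{b} :: =a=> p1
  p1 = (b.b.(0 + 0))\{b} :: ·
Q's transition system — 1 states:
  q0 = (b.b.(0 + 0))\{b} :: ·
Trace ⟨a⟩ through P, begin at {p0}:
  step 1 (a): {p1}
  — P admits the full trace.
Trace ⟨a⟩ through Q, begin at {q0}:
  step 1 (a): ∅  — Q cannot continue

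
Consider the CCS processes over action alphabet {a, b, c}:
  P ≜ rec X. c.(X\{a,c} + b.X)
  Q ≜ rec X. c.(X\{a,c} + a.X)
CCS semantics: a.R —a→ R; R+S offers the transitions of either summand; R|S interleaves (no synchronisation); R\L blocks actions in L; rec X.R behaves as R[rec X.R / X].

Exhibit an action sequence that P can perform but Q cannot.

LTS(P): 2 reachable states
  u0 = rec X. c.(X\{a,c} + b.X) has moves --c--▸ u1
  u1 = (rec X. c.(X\{a,c} + b.X))\{a,c} + b.(rec X. c.(X\{a,c} + b.X)) has moves --b--▸ u0
LTS(Q): 2 reachable states
  v0 = rec X. c.(X\{a,c} + a.X) has moves --c--▸ v1
  v1 = (rec X. c.(X\{a,c} + a.X))\{a,c} + a.(rec X. c.(X\{a,c} + a.X)) has moves --a--▸ v0
Trace ⟨cb⟩ through P, begin at {u0}:
  after c @ step 1: {u1}
  after b @ step 2: {u0}
  ✓ P
Trace ⟨cb⟩ through Q, begin at {v0}:
  after c @ step 1: {v1}
  after b @ step 2: ∅  — Q cannot continue

cb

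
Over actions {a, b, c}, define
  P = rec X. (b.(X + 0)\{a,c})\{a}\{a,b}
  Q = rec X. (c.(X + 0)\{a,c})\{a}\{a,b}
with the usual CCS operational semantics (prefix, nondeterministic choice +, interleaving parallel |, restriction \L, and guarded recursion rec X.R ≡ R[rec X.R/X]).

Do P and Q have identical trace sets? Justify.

traces(P) ≠ traces(Q) — witness ⟨c⟩

Reachable graph of P (1 states):
  p0 = rec X. (b.(X + 0)\{a,c})\{a}\{a,b} → deadlocked
Reachable graph of Q (2 states):
  q0 = rec X. (c.(X + 0)\{a,c})\{a}\{a,b} → =c=> q1
  q1 = ((rec X. (c.(X + 0)\{a,c})\{a}\{a,b}) + 0)\{a,c}\{a}\{a,b} → deadlocked
Run σ = ⟨c⟩ on Q: start {q0}
  [1] c ⇒ {q1}
  — Q admits the full trace.
Run σ = ⟨c⟩ on P: start {p0}
  [1] c ⇒ no successor for P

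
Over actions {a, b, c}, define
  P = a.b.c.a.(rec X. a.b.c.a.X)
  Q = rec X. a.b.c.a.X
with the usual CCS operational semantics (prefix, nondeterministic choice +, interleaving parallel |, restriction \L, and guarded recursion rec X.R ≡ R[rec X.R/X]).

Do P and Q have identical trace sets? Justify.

trace-equivalent

Reachable graph of P (5 states):
  m0 = a.b.c.a.(rec X. a.b.c.a.X) → =a=> m1
  m1 = b.c.a.(rec X. a.b.c.a.X) → =b=> m2
  m2 = c.a.(rec X. a.b.c.a.X) → =c=> m3
  m3 = a.(rec X. a.b.c.a.X) → =a=> m4
  m4 = rec X. a.b.c.a.X → =a=> m1
Reachable graph of Q (4 states):
  n0 = rec X. a.b.c.a.X → =a=> n1
  n1 = b.c.a.(rec X. a.b.c.a.X) → =b=> n2
  n2 = c.a.(rec X. a.b.c.a.X) → =c=> n3
  n3 = a.(rec X. a.b.c.a.X) → =a=> n0
Coarsest stable partition (strong bisimilarity classes):
  B0 = {m0, m4, n0}
  B1 = {m1, n1}
  B2 = {m2, n2}
  B3 = {m3, n3}
m0 ∈ B0, n0 ∈ B0 → same block
Bisimilar ⇒ trace-equivalent.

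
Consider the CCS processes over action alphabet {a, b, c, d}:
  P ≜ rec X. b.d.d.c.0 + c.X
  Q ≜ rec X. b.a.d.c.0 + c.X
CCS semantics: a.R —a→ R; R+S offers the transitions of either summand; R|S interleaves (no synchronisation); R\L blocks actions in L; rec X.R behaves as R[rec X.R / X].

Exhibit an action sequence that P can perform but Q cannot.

bd

Reachable graph of P (5 states):
  p0 = rec X. b.d.d.c.0 + c.X :: —b→ p1, —c→ p0
  p1 = d.d.c.0 :: —d→ p2
  p2 = d.c.0 :: —d→ p3
  p3 = c.0 :: —c→ p4
  p4 = 0 :: stopped
Reachable graph of Q (5 states):
  q0 = rec X. b.a.d.c.0 + c.X :: —b→ q1, —c→ q0
  q1 = a.d.c.0 :: —a→ q2
  q2 = d.c.0 :: —d→ q3
  q3 = c.0 :: —c→ q4
  q4 = 0 :: stopped
Run σ = ⟨bd⟩ on P: start {p0}
  after b @ step 1: {p1}
  after d @ step 2: {p2}
  ✓ P
Run σ = ⟨bd⟩ on Q: start {q0}
  after b @ step 1: {q1}
  after d @ step 2: no successor for Q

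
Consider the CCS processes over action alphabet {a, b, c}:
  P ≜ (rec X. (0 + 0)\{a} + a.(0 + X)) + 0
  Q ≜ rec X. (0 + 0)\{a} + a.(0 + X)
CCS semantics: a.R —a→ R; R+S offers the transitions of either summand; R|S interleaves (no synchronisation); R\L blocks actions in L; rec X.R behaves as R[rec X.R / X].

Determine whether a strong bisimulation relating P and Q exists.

YES

P's transition system — 2 states:
  p0 = (rec X. (0 + 0)\{a} + a.(0 + X)) + 0 :: --a--▸ p1
  p1 = 0 + (rec X. (0 + 0)\{a} + a.(0 + X)) :: --a--▸ p1
Q's transition system — 2 states:
  q0 = rec X. (0 + 0)\{a} + a.(0 + X) :: --a--▸ q1
  q1 = 0 + (rec X. (0 + 0)\{a} + a.(0 + X)) :: --a--▸ q1
Partition-refinement fixed point:
  B0 = {p0, p1, q0, q1}
p0 ∈ B0, q0 ∈ B0 → same block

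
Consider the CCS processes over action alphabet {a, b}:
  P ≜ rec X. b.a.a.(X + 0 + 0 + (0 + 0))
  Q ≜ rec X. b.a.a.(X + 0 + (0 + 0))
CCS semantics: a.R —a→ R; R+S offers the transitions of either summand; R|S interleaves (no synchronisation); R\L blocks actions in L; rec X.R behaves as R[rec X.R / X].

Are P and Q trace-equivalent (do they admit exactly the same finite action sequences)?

trace-equivalent

LTS(P): 4 reachable states
  p0 = rec X. b.a.a.(X + 0 + 0 + (0 + 0)) :: --b--▸ p1
  p1 = a.a.((rec X. b.a.a.(X + 0 + 0 + (0 + 0))) + 0 + 0 + (0 + 0)) :: --a--▸ p2
  p2 = a.((rec X. b.a.a.(X + 0 + 0 + (0 + 0))) + 0 + 0 + (0 + 0)) :: --a--▸ p3
  p3 = (rec X. b.a.a.(X + 0 + 0 + (0 + 0))) + 0 + 0 + (0 + 0) :: --b--▸ p1
LTS(Q): 4 reachable states
  q0 = rec X. b.a.a.(X + 0 + (0 + 0)) :: --b--▸ q1
  q1 = a.a.((rec X. b.a.a.(X + 0 + (0 + 0))) + 0 + (0 + 0)) :: --a--▸ q2
  q2 = a.((rec X. b.a.a.(X + 0 + (0 + 0))) + 0 + (0 + 0)) :: --a--▸ q3
  q3 = (rec X. b.a.a.(X + 0 + (0 + 0))) + 0 + (0 + 0) :: --b--▸ q1
Bisimilarity quotient blocks:
  B0 = {p0, p3, q0, q3}
  B1 = {p1, q1}
  B2 = {p2, q2}
p0 ∈ B0, q0 ∈ B0 → same block
Bisimilar ⇒ trace-equivalent.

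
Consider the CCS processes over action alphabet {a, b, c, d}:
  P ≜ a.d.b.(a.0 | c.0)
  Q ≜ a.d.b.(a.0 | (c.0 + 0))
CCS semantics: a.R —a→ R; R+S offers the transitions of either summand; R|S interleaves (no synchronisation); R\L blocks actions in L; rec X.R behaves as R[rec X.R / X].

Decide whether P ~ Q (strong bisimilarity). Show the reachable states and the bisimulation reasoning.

bisimilar

LTS(P): 7 reachable states
  u0 = a.d.b.(a.0 | c.0) → —a→ u1
  u1 = d.b.(a.0 | c.0) → —d→ u2
  u2 = b.(a.0 | c.0) → —b→ u3
  u3 = a.0 | c.0 → —a→ u4, —c→ u5
  u4 = 0 | c.0 → —c→ u6
  u5 = a.0 | 0 → —a→ u6
  u6 = 0 | 0 → deadlocked
LTS(Q): 7 reachable states
  v0 = a.d.b.(a.0 | (c.0 + 0)) → —a→ v1
  v1 = d.b.(a.0 | (c.0 + 0)) → —d→ v2
  v2 = b.(a.0 | (c.0 + 0)) → —b→ v3
  v3 = a.0 | (c.0 + 0) → —a→ v4, —c→ v5
  v4 = 0 | (c.0 + 0) → —c→ v6
  v5 = a.0 | 0 → —a→ v6
  v6 = 0 | 0 → deadlocked
Partition-refinement fixed point:
  B0 = {u0, v0}
  B1 = {u1, v1}
  B2 = {u2, v2}
  B3 = {u3, v3}
  B4 = {u5, v5}
  B5 = {u6, v6}
  B6 = {u4, v4}
u0 ∈ B0, v0 ∈ B0 → same block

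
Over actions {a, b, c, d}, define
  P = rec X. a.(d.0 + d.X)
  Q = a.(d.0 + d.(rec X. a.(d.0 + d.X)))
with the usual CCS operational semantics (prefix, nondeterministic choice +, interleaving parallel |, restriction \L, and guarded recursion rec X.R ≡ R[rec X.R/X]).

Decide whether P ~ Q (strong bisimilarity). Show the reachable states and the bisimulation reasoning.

bisimilar

Reachable graph of P (3 states):
  u0 = rec X. a.(d.0 + d.X) ⊢ =a=> u1
  u1 = d.0 + d.(rec X. a.(d.0 + d.X)) ⊢ =d=> u0, =d=> u2
  u2 = 0 ⊢ ·
Reachable graph of Q (4 states):
  v0 = a.(d.0 + d.(rec X. a.(d.0 + d.X))) ⊢ =a=> v1
  v1 = d.0 + d.(rec X. a.(d.0 + d.X)) ⊢ =d=> v2, =d=> v3
  v2 = 0 ⊢ ·
  v3 = rec X. a.(d.0 + d.X) ⊢ =a=> v1
Partition-refinement fixed point:
  B0 = {u0, v0, v3}
  B1 = {u1, v1}
  B2 = {u2, v2}
u0 ∈ B0, v0 ∈ B0 → same block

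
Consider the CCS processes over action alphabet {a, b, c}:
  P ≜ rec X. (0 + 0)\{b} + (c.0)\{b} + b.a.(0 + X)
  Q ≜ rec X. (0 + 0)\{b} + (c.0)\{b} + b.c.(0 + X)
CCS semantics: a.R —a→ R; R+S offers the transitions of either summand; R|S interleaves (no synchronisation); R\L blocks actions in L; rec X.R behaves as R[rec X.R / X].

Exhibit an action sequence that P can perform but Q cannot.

LTS(P): 4 reachable states
  u0 = rec X. (0 + 0)\{b} + (c.0)\{b} + b.a.(0 + X) | --b--▸ u1, --c--▸ u2
  u1 = a.(0 + (rec X. (0 + 0)\{b} + (c.0)\{b} + b.a.(0 + X))) | --a--▸ u3
  u2 = 0\{b} | ∅
  u3 = 0 + (rec X. (0 + 0)\{b} + (c.0)\{b} + b.a.(0 + X)) | --b--▸ u1, --c--▸ u2
LTS(Q): 4 reachable states
  v0 = rec X. (0 + 0)\{b} + (c.0)\{b} + b.c.(0 + X) | --b--▸ v1, --c--▸ v2
  v1 = c.(0 + (rec X. (0 + 0)\{b} + (c.0)\{b} + b.c.(0 + X))) | --c--▸ v3
  v2 = 0\{b} | ∅
  v3 = 0 + (rec X. (0 + 0)\{b} + (c.0)\{b} + b.c.(0 + X)) | --b--▸ v1, --c--▸ v2
Run σ = ⟨ba⟩ on P: start {u0}
  after b @ step 1: {u1}
  after a @ step 2: {u3}
  — P admits the full trace.
Run σ = ⟨ba⟩ on Q: start {v0}
  after b @ step 1: {v1}
  after a @ step 2: ∅  — Q cannot continue

ba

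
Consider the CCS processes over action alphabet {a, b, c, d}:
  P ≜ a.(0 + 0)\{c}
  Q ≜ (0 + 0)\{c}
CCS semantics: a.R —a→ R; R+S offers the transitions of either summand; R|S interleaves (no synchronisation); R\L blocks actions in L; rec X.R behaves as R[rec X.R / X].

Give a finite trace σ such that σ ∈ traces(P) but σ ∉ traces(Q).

a

LTS(P): 2 reachable states
  s0 = a.(0 + 0)\{c} has moves --a--▸ s1
  s1 = (0 + 0)\{c} has moves deadlocked
LTS(Q): 1 reachable states
  t0 = (0 + 0)\{c} has moves deadlocked
Run σ = ⟨a⟩ on P: start {s0}
  after a @ step 1: {s1}
  ✓ P
Run σ = ⟨a⟩ on Q: start {t0}
  after a @ step 1: ∅  — Q cannot continue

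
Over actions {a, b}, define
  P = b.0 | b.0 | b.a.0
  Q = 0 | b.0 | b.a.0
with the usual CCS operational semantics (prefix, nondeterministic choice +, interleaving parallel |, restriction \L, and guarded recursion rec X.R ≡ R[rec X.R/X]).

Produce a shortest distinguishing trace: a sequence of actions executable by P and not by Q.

bbb

P's transition system — 12 states:
  m0 = b.0 | b.0 | b.a.0 → =b=> m1, =b=> m2, =b=> m3
  m1 = 0 | b.0 | b.a.0 → =b=> m4, =b=> m5
  m2 = b.0 | 0 | b.a.0 → =b=> m4, =b=> m6
  m3 = b.0 | b.0 | a.0 → =a=> m7, =b=> m5, =b=> m6
  m4 = 0 | 0 | b.a.0 → =b=> m8
  m5 = 0 | b.0 | a.0 → =a=> m9, =b=> m8
  m6 = b.0 | 0 | a.0 → =a=> m10, =b=> m8
  m7 = b.0 | b.0 | 0 → =b=> m10, =b=> m9
  m8 = 0 | 0 | a.0 → =a=> m11
  m9 = 0 | b.0 | 0 → =b=> m11
  m10 = b.0 | 0 | 0 → =b=> m11
  m11 = 0 | 0 | 0 → stopped
Q's transition system — 6 states:
  n0 = 0 | b.0 | b.a.0 → =b=> n1, =b=> n2
  n1 = 0 | 0 | b.a.0 → =b=> n3
  n2 = 0 | b.0 | a.0 → =a=> n4, =b=> n3
  n3 = 0 | 0 | a.0 → =a=> n5
  n4 = 0 | b.0 | 0 → =b=> n5
  n5 = 0 | 0 | 0 → stopped
Trace ⟨bbb⟩ through P, begin at {m0}:
  after b @ step 1: {m1, m2, m3}
  after b @ step 2: {m4, m5, m6}
  after b @ step 3: {m8}
  — P admits the full trace.
Trace ⟨bbb⟩ through Q, begin at {n0}:
  after b @ step 1: {n1, n2}
  after b @ step 2: {n3}
  after b @ step 3: ∅ (Q stuck)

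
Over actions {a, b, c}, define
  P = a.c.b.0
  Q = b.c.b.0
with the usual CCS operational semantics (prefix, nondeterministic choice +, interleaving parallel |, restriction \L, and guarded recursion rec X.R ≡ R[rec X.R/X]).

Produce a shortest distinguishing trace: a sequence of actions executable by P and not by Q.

Reachable graph of P (4 states):
  p0 = a.c.b.0 :: -a-> p1
  p1 = c.b.0 :: -c-> p2
  p2 = b.0 :: -b-> p3
  p3 = 0 :: deadlocked
Reachable graph of Q (4 states):
  q0 = b.c.b.0 :: -b-> q1
  q1 = c.b.0 :: -c-> q2
  q2 = b.0 :: -b-> q3
  q3 = 0 :: deadlocked
Executing a from P (initial set {p0}):
  step 1 (a): {p1}
  — P admits the full trace.
Executing a from Q (initial set {q0}):
  step 1 (a): ∅ (Q stuck)

a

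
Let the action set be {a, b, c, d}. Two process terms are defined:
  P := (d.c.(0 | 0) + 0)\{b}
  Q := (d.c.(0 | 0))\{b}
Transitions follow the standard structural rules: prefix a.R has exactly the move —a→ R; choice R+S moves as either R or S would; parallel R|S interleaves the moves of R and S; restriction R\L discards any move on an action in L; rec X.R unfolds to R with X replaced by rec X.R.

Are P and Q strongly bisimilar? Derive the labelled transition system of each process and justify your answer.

P's transition system — 3 states:
  s0 = (d.c.(0 | 0) + 0)\{b} has moves -d-> s1
  s1 = (c.(0 | 0))\{b} has moves -c-> s2
  s2 = (0 | 0)\{b} has moves (no moves)
Q's transition system — 3 states:
  t0 = (d.c.(0 | 0))\{b} has moves -d-> t1
  t1 = (c.(0 | 0))\{b} has moves -c-> t2
  t2 = (0 | 0)\{b} has moves (no moves)
Coarsest stable partition (strong bisimilarity classes):
  B0 = {s0, t0}
  B1 = {s1, t1}
  B2 = {s2, t2}
s0 ∈ B0, t0 ∈ B0 → same block

P ~ Q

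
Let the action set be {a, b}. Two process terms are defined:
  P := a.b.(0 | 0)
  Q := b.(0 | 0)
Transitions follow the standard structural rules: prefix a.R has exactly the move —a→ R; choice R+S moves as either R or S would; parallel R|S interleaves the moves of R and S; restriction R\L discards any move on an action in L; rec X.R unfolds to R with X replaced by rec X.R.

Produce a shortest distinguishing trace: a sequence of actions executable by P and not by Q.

a

Reachable graph of P (3 states):
  s0 = a.b.(0 | 0) ⊢ =a=> s1
  s1 = b.(0 | 0) ⊢ =b=> s2
  s2 = 0 | 0 ⊢ ·
Reachable graph of Q (2 states):
  t0 = b.(0 | 0) ⊢ =b=> t1
  t1 = 0 | 0 ⊢ ·
Trace ⟨a⟩ through P, begin at {s0}:
  step 1 (a): {s1}
  P completes σ.
Trace ⟨a⟩ through Q, begin at {t0}:
  step 1 (a): ∅  — Q cannot continue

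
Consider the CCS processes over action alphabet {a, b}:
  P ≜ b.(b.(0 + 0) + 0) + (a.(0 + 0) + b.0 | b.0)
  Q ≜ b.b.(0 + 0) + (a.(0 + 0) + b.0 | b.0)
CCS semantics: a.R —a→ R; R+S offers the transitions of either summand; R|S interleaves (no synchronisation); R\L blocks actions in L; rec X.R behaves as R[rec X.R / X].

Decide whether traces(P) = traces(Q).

traces(P) = traces(Q)

Reachable graph of P (6 states):
  m0 = b.(b.(0 + 0) + 0) + (a.(0 + 0) + b.0 | b.0) ⊢ ··a··> m1, ··b··> m2, ··b··> m3, ··b··> m4
  m1 = 0 + 0 ⊢ ·
  m2 = 0 | b.0 ⊢ ··b··> m5
  m3 = b.(0 + 0) + 0 ⊢ ··b··> m1
  m4 = b.0 | 0 ⊢ ··b··> m5
  m5 = 0 | 0 ⊢ ·
Reachable graph of Q (6 states):
  n0 = b.b.(0 + 0) + (a.(0 + 0) + b.0 | b.0) ⊢ ··a··> n1, ··b··> n2, ··b··> n3, ··b··> n4
  n1 = 0 + 0 ⊢ ·
  n2 = 0 | b.0 ⊢ ··b··> n5
  n3 = b.(0 + 0) ⊢ ··b··> n1
  n4 = b.0 | 0 ⊢ ··b··> n5
  n5 = 0 | 0 ⊢ ·
Bisimilarity quotient blocks:
  B0 = {m0, n0}
  B1 = {m2, m3, m4, n2, n3, n4}
  B2 = {m1, m5, n1, n5}
m0 ∈ B0, n0 ∈ B0 → same block
Bisimilar ⇒ trace-equivalent.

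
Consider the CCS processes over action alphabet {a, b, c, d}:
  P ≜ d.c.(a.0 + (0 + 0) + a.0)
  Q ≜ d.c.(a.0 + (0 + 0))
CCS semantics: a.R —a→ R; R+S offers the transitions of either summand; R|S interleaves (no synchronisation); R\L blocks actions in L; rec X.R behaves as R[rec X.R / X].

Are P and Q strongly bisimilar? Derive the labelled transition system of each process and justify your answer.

bisimilar

P's transition system — 4 states:
  u0 = d.c.(a.0 + (0 + 0) + a.0) ⊢ —d→ u1
  u1 = c.(a.0 + (0 + 0) + a.0) ⊢ —c→ u2
  u2 = a.0 + (0 + 0) + a.0 ⊢ —a→ u3
  u3 = 0 ⊢ ·
Q's transition system — 4 states:
  v0 = d.c.(a.0 + (0 + 0)) ⊢ —d→ v1
  v1 = c.(a.0 + (0 + 0)) ⊢ —c→ v2
  v2 = a.0 + (0 + 0) ⊢ —a→ v3
  v3 = 0 ⊢ ·
Partition-refinement fixed point:
  B0 = {u0, v0}
  B1 = {u1, v1}
  B2 = {u2, v2}
  B3 = {u3, v3}
u0 ∈ B0, v0 ∈ B0 → same block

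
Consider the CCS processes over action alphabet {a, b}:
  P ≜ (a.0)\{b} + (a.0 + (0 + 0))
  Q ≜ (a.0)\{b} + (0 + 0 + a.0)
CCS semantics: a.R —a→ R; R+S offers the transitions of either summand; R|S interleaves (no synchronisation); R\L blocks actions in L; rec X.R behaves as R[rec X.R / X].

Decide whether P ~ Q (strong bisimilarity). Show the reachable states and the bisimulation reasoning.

bisimilar

LTS(P): 3 reachable states
  s0 = (a.0)\{b} + (a.0 + (0 + 0)) :: --a--▸ s1, --a--▸ s2
  s1 = 0 :: ∅
  s2 = 0\{b} :: ∅
LTS(Q): 3 reachable states
  t0 = (a.0)\{b} + (0 + 0 + a.0) :: --a--▸ t1, --a--▸ t2
  t1 = 0 :: ∅
  t2 = 0\{b} :: ∅
Bisimilarity quotient blocks:
  B0 = {s0, t0}
  B1 = {s1, s2, t1, t2}
s0 ∈ B0, t0 ∈ B0 → same block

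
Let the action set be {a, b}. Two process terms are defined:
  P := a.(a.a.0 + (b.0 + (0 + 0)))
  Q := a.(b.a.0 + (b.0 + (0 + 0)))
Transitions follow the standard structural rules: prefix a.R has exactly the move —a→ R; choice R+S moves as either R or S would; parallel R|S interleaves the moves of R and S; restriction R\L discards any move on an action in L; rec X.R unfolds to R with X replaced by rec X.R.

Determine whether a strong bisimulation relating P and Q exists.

P's transition system — 4 states:
  p0 = a.(a.a.0 + (b.0 + (0 + 0))) has moves ··a··> p1
  p1 = a.a.0 + (b.0 + (0 + 0)) has moves ··a··> p2, ··b··> p3
  p2 = a.0 has moves ··a··> p3
  p3 = 0 has moves ·
Q's transition system — 4 states:
  q0 = a.(b.a.0 + (b.0 + (0 + 0))) has moves ··a··> q1
  q1 = b.a.0 + (b.0 + (0 + 0)) has moves ··b··> q2, ··b··> q3
  q2 = 0 has moves ·
  q3 = a.0 has moves ··a··> q2
Bisimilarity quotient blocks:
  B0 = {p0}
  B1 = {p1}
  B2 = {p3, q2}
  B3 = {p2, q3}
  B4 = {q0}
  B5 = {q1}
p0 ∈ B0, q0 ∈ B4 → different blocks

NO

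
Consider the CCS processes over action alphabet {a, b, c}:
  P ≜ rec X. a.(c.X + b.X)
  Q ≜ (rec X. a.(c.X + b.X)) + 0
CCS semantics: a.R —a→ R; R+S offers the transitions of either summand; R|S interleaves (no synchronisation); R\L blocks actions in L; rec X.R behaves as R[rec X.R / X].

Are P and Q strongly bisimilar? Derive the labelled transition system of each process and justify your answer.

P ~ Q

LTS(P): 2 reachable states
  p0 = rec X. a.(c.X + b.X) → =a=> p1
  p1 = c.(rec X. a.(c.X + b.X)) + b.(rec X. a.(c.X + b.X)) → =b=> p0, =c=> p0
LTS(Q): 3 reachable states
  q0 = (rec X. a.(c.X + b.X)) + 0 → =a=> q1
  q1 = c.(rec X. a.(c.X + b.X)) + b.(rec X. a.(c.X + b.X)) → =b=> q2, =c=> q2
  q2 = rec X. a.(c.X + b.X) → =a=> q1
Partition-refinement fixed point:
  B0 = {p0, q0, q2}
  B1 = {p1, q1}
p0 ∈ B0, q0 ∈ B0 → same block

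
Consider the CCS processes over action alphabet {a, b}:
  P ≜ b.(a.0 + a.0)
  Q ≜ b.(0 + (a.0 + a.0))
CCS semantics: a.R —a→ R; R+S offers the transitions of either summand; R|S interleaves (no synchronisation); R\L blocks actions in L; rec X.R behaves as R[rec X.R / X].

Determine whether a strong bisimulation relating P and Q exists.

Reachable graph of P (3 states):
  u0 = b.(a.0 + a.0) | =b=> u1
  u1 = a.0 + a.0 | =a=> u2
  u2 = 0 | stopped
Reachable graph of Q (3 states):
  v0 = b.(0 + (a.0 + a.0)) | =b=> v1
  v1 = 0 + (a.0 + a.0) | =a=> v2
  v2 = 0 | stopped
Coarsest stable partition (strong bisimilarity classes):
  B0 = {u0, v0}
  B1 = {u1, v1}
  B2 = {u2, v2}
u0 ∈ B0, v0 ∈ B0 → same block

bisimilar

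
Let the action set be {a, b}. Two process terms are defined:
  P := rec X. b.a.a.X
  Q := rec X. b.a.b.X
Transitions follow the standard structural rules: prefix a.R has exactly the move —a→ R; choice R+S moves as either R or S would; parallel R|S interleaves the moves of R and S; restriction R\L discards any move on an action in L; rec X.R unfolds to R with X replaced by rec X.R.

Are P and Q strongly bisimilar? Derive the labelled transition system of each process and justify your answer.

P ≁ Q

Reachable graph of P (3 states):
  p0 = rec X. b.a.a.X → —b→ p1
  p1 = a.a.(rec X. b.a.a.X) → —a→ p2
  p2 = a.(rec X. b.a.a.X) → —a→ p0
Reachable graph of Q (3 states):
  q0 = rec X. b.a.b.X → —b→ q1
  q1 = a.b.(rec X. b.a.b.X) → —a→ q2
  q2 = b.(rec X. b.a.b.X) → —b→ q0
Bisimilarity quotient blocks:
  B0 = {p0}
  B1 = {p1}
  B2 = {p2}
  B3 = {q0}
  B4 = {q1}
  B5 = {q2}
p0 ∈ B0, q0 ∈ B3 → different blocks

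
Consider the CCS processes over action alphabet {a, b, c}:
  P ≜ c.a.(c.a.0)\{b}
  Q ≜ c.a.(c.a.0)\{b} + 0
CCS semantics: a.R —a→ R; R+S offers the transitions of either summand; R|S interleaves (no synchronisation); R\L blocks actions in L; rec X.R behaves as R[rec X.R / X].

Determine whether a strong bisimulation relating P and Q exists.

YES

P's transition system — 5 states:
  m0 = c.a.(c.a.0)\{b} has moves —c→ m1
  m1 = a.(c.a.0)\{b} has moves —a→ m2
  m2 = (c.a.0)\{b} has moves —c→ m3
  m3 = (a.0)\{b} has moves —a→ m4
  m4 = 0\{b} has moves ·
Q's transition system — 5 states:
  n0 = c.a.(c.a.0)\{b} + 0 has moves —c→ n1
  n1 = a.(c.a.0)\{b} has moves —a→ n2
  n2 = (c.a.0)\{b} has moves —c→ n3
  n3 = (a.0)\{b} has moves —a→ n4
  n4 = 0\{b} has moves ·
Partition-refinement fixed point:
  B0 = {m0, n0}
  B1 = {m1, n1}
  B2 = {m2, n2}
  B3 = {m3, n3}
  B4 = {m4, n4}
m0 ∈ B0, n0 ∈ B0 → same block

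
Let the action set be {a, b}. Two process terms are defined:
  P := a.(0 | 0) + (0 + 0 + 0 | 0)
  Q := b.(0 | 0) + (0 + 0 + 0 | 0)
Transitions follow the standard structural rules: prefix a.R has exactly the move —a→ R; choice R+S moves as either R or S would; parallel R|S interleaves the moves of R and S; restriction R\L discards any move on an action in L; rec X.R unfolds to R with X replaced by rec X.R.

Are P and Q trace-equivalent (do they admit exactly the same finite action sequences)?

P's transition system — 2 states:
  p0 = a.(0 | 0) + (0 + 0 + 0 | 0) has moves —a→ p1
  p1 = 0 | 0 has moves ∅
Q's transition system — 2 states:
  q0 = b.(0 | 0) + (0 + 0 + 0 | 0) has moves —b→ q1
  q1 = 0 | 0 has moves ∅
Trace ⟨a⟩ through P, begin at {p0}:
  step 1 (a): {p1}
  P completes σ.
Trace ⟨a⟩ through Q, begin at {q0}:
  step 1 (a): no successor for Q

trace-distinct — witness ⟨a⟩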